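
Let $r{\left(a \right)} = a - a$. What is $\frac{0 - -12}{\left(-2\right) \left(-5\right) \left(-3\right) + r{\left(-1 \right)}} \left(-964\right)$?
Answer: $\frac{1928}{5} \approx 385.6$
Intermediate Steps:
$r{\left(a \right)} = 0$
$\frac{0 - -12}{\left(-2\right) \left(-5\right) \left(-3\right) + r{\left(-1 \right)}} \left(-964\right) = \frac{0 - -12}{\left(-2\right) \left(-5\right) \left(-3\right) + 0} \left(-964\right) = \frac{0 + 12}{10 \left(-3\right) + 0} \left(-964\right) = \frac{12}{-30 + 0} \left(-964\right) = \frac{12}{-30} \left(-964\right) = 12 \left(- \frac{1}{30}\right) \left(-964\right) = \left(- \frac{2}{5}\right) \left(-964\right) = \frac{1928}{5}$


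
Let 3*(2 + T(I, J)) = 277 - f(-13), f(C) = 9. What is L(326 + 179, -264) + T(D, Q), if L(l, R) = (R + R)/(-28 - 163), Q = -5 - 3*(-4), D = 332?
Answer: 51626/573 ≈ 90.098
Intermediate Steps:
Q = 7 (Q = -5 + 12 = 7)
T(I, J) = 262/3 (T(I, J) = -2 + (277 - 1*9)/3 = -2 + (277 - 9)/3 = -2 + (⅓)*268 = -2 + 268/3 = 262/3)
L(l, R) = -2*R/191 (L(l, R) = (2*R)/(-191) = (2*R)*(-1/191) = -2*R/191)
L(326 + 179, -264) + T(D, Q) = -2/191*(-264) + 262/3 = 528/191 + 262/3 = 51626/573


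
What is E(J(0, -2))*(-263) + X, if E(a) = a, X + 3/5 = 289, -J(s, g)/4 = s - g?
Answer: 11962/5 ≈ 2392.4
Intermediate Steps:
J(s, g) = -4*s + 4*g (J(s, g) = -4*(s - g) = -4*s + 4*g)
X = 1442/5 (X = -⅗ + 289 = 1442/5 ≈ 288.40)
E(J(0, -2))*(-263) + X = (-4*0 + 4*(-2))*(-263) + 1442/5 = (0 - 8)*(-263) + 1442/5 = -8*(-263) + 1442/5 = 2104 + 1442/5 = 11962/5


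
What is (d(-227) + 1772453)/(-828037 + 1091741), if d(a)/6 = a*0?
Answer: 1772453/263704 ≈ 6.7214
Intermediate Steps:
d(a) = 0 (d(a) = 6*(a*0) = 6*0 = 0)
(d(-227) + 1772453)/(-828037 + 1091741) = (0 + 1772453)/(-828037 + 1091741) = 1772453/263704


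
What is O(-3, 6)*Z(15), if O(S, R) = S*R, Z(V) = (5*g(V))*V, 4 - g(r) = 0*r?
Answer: -5400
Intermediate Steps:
g(r) = 4 (g(r) = 4 - 0*r = 4 - 1*0 = 4 + 0 = 4)
Z(V) = 20*V (Z(V) = (5*4)*V = 20*V)
O(S, R) = R*S
O(-3, 6)*Z(15) = (6*(-3))*(20*15) = -18*300 = -5400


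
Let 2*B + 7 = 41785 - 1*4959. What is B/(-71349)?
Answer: -12273/47566 ≈ -0.25802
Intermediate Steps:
B = 36819/2 (B = -7/2 + (41785 - 1*4959)/2 = -7/2 + (41785 - 4959)/2 = -7/2 + (½)*36826 = -7/2 + 18413 = 36819/2 ≈ 18410.)
B/(-71349) = (36819/2)/(-71349) = (36819/2)*(-1/71349) = -12273/47566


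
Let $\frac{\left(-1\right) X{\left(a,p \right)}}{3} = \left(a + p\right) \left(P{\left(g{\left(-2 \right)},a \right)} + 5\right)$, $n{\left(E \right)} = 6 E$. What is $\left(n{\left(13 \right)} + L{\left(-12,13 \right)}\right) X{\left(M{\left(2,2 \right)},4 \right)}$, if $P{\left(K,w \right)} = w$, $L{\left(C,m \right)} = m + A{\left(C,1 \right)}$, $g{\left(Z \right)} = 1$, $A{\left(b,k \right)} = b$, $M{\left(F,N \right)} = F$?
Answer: $-9954$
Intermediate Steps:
$L{\left(C,m \right)} = C + m$ ($L{\left(C,m \right)} = m + C = C + m$)
$X{\left(a,p \right)} = - 3 \left(5 + a\right) \left(a + p\right)$ ($X{\left(a,p \right)} = - 3 \left(a + p\right) \left(a + 5\right) = - 3 \left(a + p\right) \left(5 + a\right) = - 3 \left(5 + a\right) \left(a + p\right)$)
$\left(n{\left(13 \right)} + L{\left(-12,13 \right)}\right) X{\left(M{\left(2,2 \right)},4 \right)} = \left(6 \cdot 13 + \left(-12 + 13\right)\right) \left(\left(-15\right) 2 - 60 - 3 \cdot 2^{2} - 6 \cdot 4\right) = \left(78 + 1\right) \left(-30 - 60 - 12 - 24\right) = 79 \left(-30 - 60 - 12 - 24\right) = 79 \left(-126\right) = -9954$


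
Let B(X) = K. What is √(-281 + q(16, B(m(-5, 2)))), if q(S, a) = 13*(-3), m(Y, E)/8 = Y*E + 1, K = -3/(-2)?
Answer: 8*I*√5 ≈ 17.889*I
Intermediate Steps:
K = 3/2 (K = -3*(-½) = 3/2 ≈ 1.5000)
m(Y, E) = 8 + 8*E*Y (m(Y, E) = 8*(Y*E + 1) = 8*(E*Y + 1) = 8*(1 + E*Y) = 8 + 8*E*Y)
B(X) = 3/2
q(S, a) = -39
√(-281 + q(16, B(m(-5, 2)))) = √(-281 - 39) = √(-320) = 8*I*√5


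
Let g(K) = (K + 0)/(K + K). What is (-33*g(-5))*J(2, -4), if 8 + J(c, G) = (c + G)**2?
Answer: 66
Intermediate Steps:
J(c, G) = -8 + (G + c)**2 (J(c, G) = -8 + (c + G)**2 = -8 + (G + c)**2)
g(K) = 1/2 (g(K) = K/((2*K)) = K*(1/(2*K)) = 1/2)
(-33*g(-5))*J(2, -4) = (-33*1/2)*(-8 + (-4 + 2)**2) = -33*(-8 + (-2)**2)/2 = -33*(-8 + 4)/2 = -33/2*(-4) = 66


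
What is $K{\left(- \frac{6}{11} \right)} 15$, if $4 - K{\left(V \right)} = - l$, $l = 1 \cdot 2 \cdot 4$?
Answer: $180$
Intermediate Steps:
$l = 8$ ($l = 2 \cdot 4 = 8$)
$K{\left(V \right)} = 12$ ($K{\left(V \right)} = 4 - \left(-1\right) 8 = 4 - -8 = 4 + 8 = 12$)
$K{\left(- \frac{6}{11} \right)} 15 = 12 \cdot 15 = 180$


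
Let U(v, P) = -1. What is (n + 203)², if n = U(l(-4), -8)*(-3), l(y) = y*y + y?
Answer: 42436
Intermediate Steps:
l(y) = y + y² (l(y) = y² + y = y + y²)
n = 3 (n = -1*(-3) = 3)
(n + 203)² = (3 + 203)² = 206² = 42436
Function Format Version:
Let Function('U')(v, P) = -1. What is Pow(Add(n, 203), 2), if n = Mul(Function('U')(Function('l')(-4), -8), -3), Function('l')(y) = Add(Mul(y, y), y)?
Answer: 42436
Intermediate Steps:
Function('l')(y) = Add(y, Pow(y, 2)) (Function('l')(y) = Add(Pow(y, 2), y) = Add(y, Pow(y, 2)))
n = 3 (n = Mul(-1, -3) = 3)
Pow(Add(n, 203), 2) = Pow(Add(3, 203), 2) = Pow(206, 2) = 42436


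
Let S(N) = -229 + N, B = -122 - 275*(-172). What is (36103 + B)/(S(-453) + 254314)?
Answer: 83281/253632 ≈ 0.32835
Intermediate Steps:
B = 47178 (B = -122 + 47300 = 47178)
(36103 + B)/(S(-453) + 254314) = (36103 + 47178)/((-229 - 453) + 254314) = 83281/(-682 + 254314) = 83281/253632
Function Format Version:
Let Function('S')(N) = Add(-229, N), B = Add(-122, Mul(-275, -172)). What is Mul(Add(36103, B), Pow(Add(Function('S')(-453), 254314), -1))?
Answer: Rational(83281, 253632) ≈ 0.32835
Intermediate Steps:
B = 47178 (B = Add(-122, 47300) = 47178)
Mul(Add(36103, B), Pow(Add(Function('S')(-453), 254314), -1)) = Mul(Add(36103, 47178), Pow(Add(Add(-229, -453), 254314), -1)) = Mul(83281, Pow(Add(-682, 254314), -1)) = Mul(83281, Pow(253632, -1)) = Mul(83281, Rational(1, 253632)) = Rational(83281, 253632)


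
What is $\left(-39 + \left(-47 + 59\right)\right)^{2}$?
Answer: $729$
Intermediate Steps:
$\left(-39 + \left(-47 + 59\right)\right)^{2} = \left(-39 + 12\right)^{2} = \left(-27\right)^{2} = 729$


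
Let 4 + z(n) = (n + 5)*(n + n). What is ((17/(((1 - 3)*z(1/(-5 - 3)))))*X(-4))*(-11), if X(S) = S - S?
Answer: 0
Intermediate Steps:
z(n) = -4 + 2*n*(5 + n) (z(n) = -4 + (n + 5)*(n + n) = -4 + (5 + n)*(2*n) = -4 + 2*n*(5 + n))
X(S) = 0
((17/(((1 - 3)*z(1/(-5 - 3)))))*X(-4))*(-11) = ((17/(((1 - 3)*(-4 + 2*(1/(-5 - 3))² + 10/(-5 - 3)))))*0)*(-11) = ((17/((-2*(-4 + 2*(1/(-8))² + 10/(-8)))))*0)*(-11) = ((17/((-2*(-4 + 2*(-⅛)² + 10*(-⅛)))))*0)*(-11) = ((17/((-2*(-4 + 2*(1/64) - 5/4))))*0)*(-11) = ((17/((-2*(-4 + 1/32 - 5/4))))*0)*(-11) = ((17/((-2*(-167/32))))*0)*(-11) = ((17/(167/16))*0)*(-11) = ((17*(16/167))*0)*(-11) = ((272/167)*0)*(-11) = 0*(-11) = 0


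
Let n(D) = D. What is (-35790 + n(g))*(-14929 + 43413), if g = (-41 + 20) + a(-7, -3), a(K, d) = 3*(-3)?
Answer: -1020296880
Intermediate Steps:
a(K, d) = -9
g = -30 (g = (-41 + 20) - 9 = -21 - 9 = -30)
(-35790 + n(g))*(-14929 + 43413) = (-35790 - 30)*(-14929 + 43413) = -35820*28484 = -1020296880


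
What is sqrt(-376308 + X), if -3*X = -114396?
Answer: 16*I*sqrt(1321) ≈ 581.53*I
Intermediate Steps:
X = 38132 (X = -1/3*(-114396) = 38132)
sqrt(-376308 + X) = sqrt(-376308 + 38132) = sqrt(-338176) = 16*I*sqrt(1321)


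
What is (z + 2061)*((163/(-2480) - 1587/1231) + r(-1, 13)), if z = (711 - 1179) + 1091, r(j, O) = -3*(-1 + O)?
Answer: -76520902403/763220 ≈ -1.0026e+5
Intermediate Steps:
r(j, O) = 3 - 3*O
z = 623 (z = -468 + 1091 = 623)
(z + 2061)*((163/(-2480) - 1587/1231) + r(-1, 13)) = (623 + 2061)*((163/(-2480) - 1587/1231) + (3 - 3*13)) = 2684*((163*(-1/2480) - 1587*1/1231) + (3 - 39)) = 2684*((-163/2480 - 1587/1231) - 36) = 2684*(-4136413/3052880 - 36) = 2684*(-114040093/3052880) = -76520902403/763220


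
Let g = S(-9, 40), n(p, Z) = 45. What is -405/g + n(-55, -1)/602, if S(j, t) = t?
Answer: -24201/2408 ≈ -10.050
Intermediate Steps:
g = 40
-405/g + n(-55, -1)/602 = -405/40 + 45/602 = -405*1/40 + 45*(1/602) = -81/8 + 45/602 = -24201/2408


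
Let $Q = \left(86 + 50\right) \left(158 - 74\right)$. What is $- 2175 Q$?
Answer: $-24847200$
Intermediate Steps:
$Q = 11424$ ($Q = 136 \cdot 84 = 11424$)
$- 2175 Q = \left(-2175\right) 11424 = -24847200$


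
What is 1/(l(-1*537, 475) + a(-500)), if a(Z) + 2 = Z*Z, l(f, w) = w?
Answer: 1/250473 ≈ 3.9924e-6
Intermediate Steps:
a(Z) = -2 + Z² (a(Z) = -2 + Z*Z = -2 + Z²)
1/(l(-1*537, 475) + a(-500)) = 1/(475 + (-2 + (-500)²)) = 1/(475 + (-2 + 250000)) = 1/(475 + 249998) = 1/250473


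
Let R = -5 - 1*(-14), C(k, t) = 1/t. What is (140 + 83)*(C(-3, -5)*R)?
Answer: -2007/5 ≈ -401.40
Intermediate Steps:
R = 9 (R = -5 + 14 = 9)
(140 + 83)*(C(-3, -5)*R) = (140 + 83)*(9/(-5)) = 223*(-⅕*9) = 223*(-9/5) = -2007/5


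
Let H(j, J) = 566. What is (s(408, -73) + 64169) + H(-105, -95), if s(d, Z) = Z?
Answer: 64662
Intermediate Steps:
(s(408, -73) + 64169) + H(-105, -95) = (-73 + 64169) + 566 = 64096 + 566 = 64662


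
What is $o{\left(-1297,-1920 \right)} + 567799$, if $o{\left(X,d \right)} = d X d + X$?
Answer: $-4780694298$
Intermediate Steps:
$o{\left(X,d \right)} = X + X d^{2}$ ($o{\left(X,d \right)} = X d d + X = X d^{2} + X = X + X d^{2}$)
$o{\left(-1297,-1920 \right)} + 567799 = - 1297 \left(1 + \left(-1920\right)^{2}\right) + 567799 = - 1297 \left(1 + 3686400\right) + 567799 = \left(-1297\right) 3686401 + 567799 = -4781262097 + 567799 = -4780694298$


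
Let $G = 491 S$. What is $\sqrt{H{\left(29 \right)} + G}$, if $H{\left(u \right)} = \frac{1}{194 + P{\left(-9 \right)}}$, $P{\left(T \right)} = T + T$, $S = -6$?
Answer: $\frac{i \sqrt{5703445}}{44} \approx 54.277 i$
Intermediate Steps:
$P{\left(T \right)} = 2 T$
$H{\left(u \right)} = \frac{1}{176}$ ($H{\left(u \right)} = \frac{1}{194 + 2 \left(-9\right)} = \frac{1}{194 - 18} = \frac{1}{176}$)
$G = -2946$ ($G = 491 \left(-6\right) = -2946$)
$\sqrt{H{\left(29 \right)} + G} = \sqrt{\frac{1}{176} - 2946} = \sqrt{- \frac{518495}{176}} = \frac{i \sqrt{5703445}}{44}$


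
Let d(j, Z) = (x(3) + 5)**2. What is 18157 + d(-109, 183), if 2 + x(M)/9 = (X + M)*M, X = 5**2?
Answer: 570206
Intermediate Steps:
X = 25
x(M) = -18 + 9*M*(25 + M) (x(M) = -18 + 9*((25 + M)*M) = -18 + 9*(M*(25 + M)) = -18 + 9*M*(25 + M))
d(j, Z) = 552049 (d(j, Z) = ((-18 + 9*3**2 + 225*3) + 5)**2 = ((-18 + 9*9 + 675) + 5)**2 = ((-18 + 81 + 675) + 5)**2 = (738 + 5)**2 = 743**2 = 552049)
18157 + d(-109, 183) = 18157 + 552049 = 570206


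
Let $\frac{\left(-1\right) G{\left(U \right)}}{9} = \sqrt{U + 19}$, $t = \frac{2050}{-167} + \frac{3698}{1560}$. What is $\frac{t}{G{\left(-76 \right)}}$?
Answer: $- \frac{1290217 i \sqrt{57}}{66823380} \approx - 0.14577 i$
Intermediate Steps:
$t = - \frac{1290217}{130260}$ ($t = 2050 \left(- \frac{1}{167}\right) + 3698 \cdot \frac{1}{1560} = - \frac{2050}{167} + \frac{1849}{780} = - \frac{1290217}{130260} \approx -9.9049$)
$G{\left(U \right)} = - 9 \sqrt{19 + U}$ ($G{\left(U \right)} = - 9 \sqrt{U + 19} = - 9 \sqrt{19 + U}$)
$\frac{t}{G{\left(-76 \right)}} = - \frac{1290217}{130260 \left(- 9 \sqrt{19 - 76}\right)} = - \frac{1290217}{130260 \left(- 9 \sqrt{-57}\right)} = - \frac{1290217}{130260 \left(- 9 i \sqrt{57}\right)} = - \frac{1290217 \frac{i \sqrt{57}}{513}}{130260} = - \frac{1290217 i \sqrt{57}}{66823380}$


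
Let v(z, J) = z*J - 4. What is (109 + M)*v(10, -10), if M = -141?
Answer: 3328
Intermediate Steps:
v(z, J) = -4 + J*z (v(z, J) = J*z - 4 = -4 + J*z)
(109 + M)*v(10, -10) = (109 - 141)*(-4 - 10*10) = -32*(-4 - 100) = -32*(-104) = 3328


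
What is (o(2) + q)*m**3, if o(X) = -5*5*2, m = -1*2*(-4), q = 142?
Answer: 47104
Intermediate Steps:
m = 8 (m = -2*(-4) = 8)
o(X) = -50 (o(X) = -25*2 = -50)
(o(2) + q)*m**3 = (-50 + 142)*8**3 = 92*512 = 47104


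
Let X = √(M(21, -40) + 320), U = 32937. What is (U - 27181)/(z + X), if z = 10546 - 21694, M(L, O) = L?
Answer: -64167888/124277563 - 5756*√341/124277563 ≈ -0.51718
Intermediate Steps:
z = -11148
X = √341 (X = √(21 + 320) = √341 ≈ 18.466)
(U - 27181)/(z + X) = (32937 - 27181)/(-11148 + √341) = 5756/(-11148 + √341)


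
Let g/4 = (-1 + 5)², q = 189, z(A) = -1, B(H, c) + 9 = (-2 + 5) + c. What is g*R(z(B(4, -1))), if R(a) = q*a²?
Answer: 12096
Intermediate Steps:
B(H, c) = -6 + c (B(H, c) = -9 + ((-2 + 5) + c) = -9 + (3 + c) = -6 + c)
R(a) = 189*a²
g = 64 (g = 4*(-1 + 5)² = 4*4² = 4*16 = 64)
g*R(z(B(4, -1))) = 64*(189*(-1)²) = 64*(189*1) = 64*189 = 12096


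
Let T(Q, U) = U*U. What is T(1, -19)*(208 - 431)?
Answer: -80503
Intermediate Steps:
T(Q, U) = U²
T(1, -19)*(208 - 431) = (-19)²*(208 - 431) = 361*(-223) = -80503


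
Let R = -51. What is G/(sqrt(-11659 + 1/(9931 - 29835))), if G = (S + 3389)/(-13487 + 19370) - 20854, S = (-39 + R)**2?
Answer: 981380744*I*sqrt(72170889207)/1365213315771 ≈ 193.12*I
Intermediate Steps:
S = 8100 (S = (-39 - 51)**2 = (-90)**2 = 8100)
G = -122672593/5883 (G = (8100 + 3389)/(-13487 + 19370) - 20854 = 11489/5883 - 20854 = -122672593/5883 ≈ -20852.)
G/(sqrt(-11659 + 1/(9931 - 29835))) = -122672593/(5883*sqrt(-11659 + 1/(9931 - 29835))) = -122672593/(5883*sqrt(-11659 + 1/(-19904))) = -122672593/(5883*sqrt(-11659 - 1/19904)) = -122672593*(-8*I*sqrt(72170889207)/232060737)/5883 = -(-981380744)*I*sqrt(72170889207)/1365213315771 = 981380744*I*sqrt(72170889207)/1365213315771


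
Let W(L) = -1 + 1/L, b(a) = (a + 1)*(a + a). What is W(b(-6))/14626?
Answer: -59/877560 ≈ -6.7232e-5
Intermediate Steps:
b(a) = 2*a*(1 + a) (b(a) = (1 + a)*(2*a) = 2*a*(1 + a))
W(b(-6))/14626 = ((1 - 2*(-6)*(1 - 6))/((2*(-6)*(1 - 6))))/14626 = ((1 - 2*(-6)*(-5))/((2*(-6)*(-5))))*(1/14626) = ((1 - 1*60)/60)*(1/14626) = ((1 - 60)/60)*(1/14626) = ((1/60)*(-59))*(1/14626) = -59/60*1/14626 = -59/877560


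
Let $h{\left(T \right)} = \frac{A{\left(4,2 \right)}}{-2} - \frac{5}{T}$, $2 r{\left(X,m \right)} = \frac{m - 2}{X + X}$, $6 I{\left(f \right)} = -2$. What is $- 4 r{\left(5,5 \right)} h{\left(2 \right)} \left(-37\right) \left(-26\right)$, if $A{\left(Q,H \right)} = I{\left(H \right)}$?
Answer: $\frac{6734}{5} \approx 1346.8$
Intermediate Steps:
$I{\left(f \right)} = - \frac{1}{3}$ ($I{\left(f \right)} = \frac{1}{6} \left(-2\right) = - \frac{1}{3}$)
$A{\left(Q,H \right)} = - \frac{1}{3}$
$r{\left(X,m \right)} = \frac{-2 + m}{4 X}$ ($r{\left(X,m \right)} = \frac{\left(m - 2\right) \frac{1}{X + X}}{2} = \frac{\left(-2 + m\right) \frac{1}{2 X}}{2} = \frac{\frac{1}{2} \frac{1}{X} \left(-2 + m\right)}{2} = \frac{-2 + m}{4 X}$)
$h{\left(T \right)} = \frac{1}{6} - \frac{5}{T}$ ($h{\left(T \right)} = - \frac{1}{3 \left(-2\right)} - \frac{5}{T} = \left(- \frac{1}{3}\right) \left(- \frac{1}{2}\right) - \frac{5}{T} = \frac{1}{6} - \frac{5}{T}$)
$- 4 r{\left(5,5 \right)} h{\left(2 \right)} \left(-37\right) \left(-26\right) = - 4 \frac{-2 + 5}{4 \cdot 5} \frac{-30 + 2}{6 \cdot 2} \left(-37\right) \left(-26\right) = - 4 \cdot \frac{1}{4} \cdot \frac{1}{5} \cdot 3 \cdot \frac{1}{6} \cdot \frac{1}{2} \left(-28\right) \left(-37\right) \left(-26\right) = \left(-4\right) \frac{3}{20} \left(- \frac{7}{3}\right) \left(-37\right) \left(-26\right) = - \frac{3 \cdot \frac{259}{3} \left(-26\right)}{5} = \left(- \frac{3}{5}\right) \left(- \frac{6734}{3}\right) = \frac{6734}{5}$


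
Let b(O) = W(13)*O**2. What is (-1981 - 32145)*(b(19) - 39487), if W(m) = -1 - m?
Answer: 1520006166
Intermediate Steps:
b(O) = -14*O**2 (b(O) = (-1 - 1*13)*O**2 = (-1 - 13)*O**2 = -14*O**2)
(-1981 - 32145)*(b(19) - 39487) = (-1981 - 32145)*(-14*19**2 - 39487) = -34126*(-14*361 - 39487) = -34126*(-5054 - 39487) = -34126*(-44541) = 1520006166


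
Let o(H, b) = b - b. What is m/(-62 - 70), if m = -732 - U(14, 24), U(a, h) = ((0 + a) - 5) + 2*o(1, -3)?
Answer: 247/44 ≈ 5.6136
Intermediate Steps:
o(H, b) = 0
U(a, h) = -5 + a (U(a, h) = ((0 + a) - 5) + 2*0 = (a - 5) + 0 = (-5 + a) + 0 = -5 + a)
m = -741 (m = -732 - (-5 + 14) = -732 - 1*9 = -732 - 9 = -741)
m/(-62 - 70) = -741/(-62 - 70) = -741/(-132) = -741*(-1/132) = 247/44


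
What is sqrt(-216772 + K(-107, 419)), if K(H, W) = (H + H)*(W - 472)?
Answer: I*sqrt(205430) ≈ 453.24*I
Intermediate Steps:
K(H, W) = 2*H*(-472 + W) (K(H, W) = (2*H)*(-472 + W) = 2*H*(-472 + W))
sqrt(-216772 + K(-107, 419)) = sqrt(-216772 + 2*(-107)*(-472 + 419)) = sqrt(-216772 + 2*(-107)*(-53)) = sqrt(-216772 + 11342) = sqrt(-205430) = I*sqrt(205430)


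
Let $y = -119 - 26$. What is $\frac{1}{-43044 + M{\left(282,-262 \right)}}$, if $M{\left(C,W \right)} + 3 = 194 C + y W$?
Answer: $\frac{1}{49651} \approx 2.0141 \cdot 10^{-5}$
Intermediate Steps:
$y = -145$
$M{\left(C,W \right)} = -3 - 145 W + 194 C$ ($M{\left(C,W \right)} = -3 + \left(194 C - 145 W\right) = -3 + \left(- 145 W + 194 C\right) = -3 - 145 W + 194 C$)
$\frac{1}{-43044 + M{\left(282,-262 \right)}} = \frac{1}{-43044 - -92695} = \frac{1}{-43044 + \left(-3 + 37990 + 54708\right)} = \frac{1}{-43044 + 92695} = \frac{1}{49651}$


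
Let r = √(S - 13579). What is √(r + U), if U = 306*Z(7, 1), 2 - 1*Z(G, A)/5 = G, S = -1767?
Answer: √(-7650 + I*√15346) ≈ 0.7081 + 87.467*I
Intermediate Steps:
Z(G, A) = 10 - 5*G
r = I*√15346 (r = √(-1767 - 13579) = √(-15346) = I*√15346 ≈ 123.88*I)
U = -7650 (U = 306*(10 - 5*7) = 306*(10 - 35) = 306*(-25) = -7650)
√(r + U) = √(I*√15346 - 7650) = √(-7650 + I*√15346)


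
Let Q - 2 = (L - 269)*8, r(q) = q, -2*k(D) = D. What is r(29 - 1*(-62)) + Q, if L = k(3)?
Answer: -2071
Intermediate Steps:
k(D) = -D/2
L = -3/2 (L = -½*3 = -3/2 ≈ -1.5000)
Q = -2162 (Q = 2 + (-3/2 - 269)*8 = 2 - 541/2*8 = 2 - 2164 = -2162)
r(29 - 1*(-62)) + Q = (29 - 1*(-62)) - 2162 = (29 + 62) - 2162 = 91 - 2162 = -2071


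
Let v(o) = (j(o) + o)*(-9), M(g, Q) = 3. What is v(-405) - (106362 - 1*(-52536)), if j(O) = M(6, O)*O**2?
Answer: -4583928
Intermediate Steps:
j(O) = 3*O**2
v(o) = -27*o**2 - 9*o (v(o) = (3*o**2 + o)*(-9) = (o + 3*o**2)*(-9) = -27*o**2 - 9*o)
v(-405) - (106362 - 1*(-52536)) = 9*(-405)*(-1 - 3*(-405)) - (106362 - 1*(-52536)) = 9*(-405)*(-1 + 1215) - (106362 + 52536) = 9*(-405)*1214 - 1*158898 = -4425030 - 158898 = -4583928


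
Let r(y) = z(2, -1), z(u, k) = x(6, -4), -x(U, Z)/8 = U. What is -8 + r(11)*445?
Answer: -21368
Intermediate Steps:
x(U, Z) = -8*U
z(u, k) = -48 (z(u, k) = -8*6 = -48)
r(y) = -48
-8 + r(11)*445 = -8 - 48*445 = -8 - 21360 = -21368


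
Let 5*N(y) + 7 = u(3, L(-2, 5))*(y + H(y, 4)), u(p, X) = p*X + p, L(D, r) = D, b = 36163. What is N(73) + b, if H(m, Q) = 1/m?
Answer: 13182994/365 ≈ 36118.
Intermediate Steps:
H(m, Q) = 1/m
u(p, X) = p + X*p (u(p, X) = X*p + p = p + X*p)
N(y) = -7/5 - 3*y/5 - 3/(5*y) (N(y) = -7/5 + ((3*(1 - 2))*(y + 1/y))/5 = -7/5 + ((3*(-1))*(y + 1/y))/5 = -7/5 + (-3*(y + 1/y))/5 = -7/5 + (-3*y - 3/y)/5 = -7/5 + (-3*y/5 - 3/(5*y)) = -7/5 - 3*y/5 - 3/(5*y))
N(73) + b = (⅕)*(-3 + 73*(-7 - 3*73))/73 + 36163 = (⅕)*(1/73)*(-3 + 73*(-7 - 219)) + 36163 = (⅕)*(1/73)*(-3 + 73*(-226)) + 36163 = (⅕)*(1/73)*(-3 - 16498) + 36163 = (⅕)*(1/73)*(-16501) + 36163 = -16501/365 + 36163 = 13182994/365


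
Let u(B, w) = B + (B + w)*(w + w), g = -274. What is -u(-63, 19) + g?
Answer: 1461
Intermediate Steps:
u(B, w) = B + 2*w*(B + w) (u(B, w) = B + (B + w)*(2*w) = B + 2*w*(B + w))
-u(-63, 19) + g = -(-63 + 2*19² + 2*(-63)*19) - 274 = -(-63 + 2*361 - 2394) - 274 = -(-63 + 722 - 2394) - 274 = -1*(-1735) - 274 = 1735 - 274 = 1461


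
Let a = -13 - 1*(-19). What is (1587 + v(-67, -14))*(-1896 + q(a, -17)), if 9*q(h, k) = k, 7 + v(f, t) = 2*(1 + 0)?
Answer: -27022142/9 ≈ -3.0025e+6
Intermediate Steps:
v(f, t) = -5 (v(f, t) = -7 + 2*(1 + 0) = -7 + 2*1 = -7 + 2 = -5)
a = 6 (a = -13 + 19 = 6)
q(h, k) = k/9
(1587 + v(-67, -14))*(-1896 + q(a, -17)) = (1587 - 5)*(-1896 + (⅑)*(-17)) = 1582*(-1896 - 17/9) = 1582*(-17081/9) = -27022142/9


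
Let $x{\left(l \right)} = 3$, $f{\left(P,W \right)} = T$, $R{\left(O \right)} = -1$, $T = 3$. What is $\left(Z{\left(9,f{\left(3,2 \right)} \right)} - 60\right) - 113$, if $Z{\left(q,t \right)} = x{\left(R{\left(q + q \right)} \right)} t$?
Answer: $-164$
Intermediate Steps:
$f{\left(P,W \right)} = 3$
$Z{\left(q,t \right)} = 3 t$
$\left(Z{\left(9,f{\left(3,2 \right)} \right)} - 60\right) - 113 = \left(3 \cdot 3 - 60\right) - 113 = \left(9 - 60\right) - 113 = -51 - 113 = -164$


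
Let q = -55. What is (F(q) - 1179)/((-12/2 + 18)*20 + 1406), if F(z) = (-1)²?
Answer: -589/823 ≈ -0.71567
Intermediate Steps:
F(z) = 1
(F(q) - 1179)/((-12/2 + 18)*20 + 1406) = (1 - 1179)/((-12/2 + 18)*20 + 1406) = -1178/((-12*½ + 18)*20 + 1406) = -1178/((-6 + 18)*20 + 1406) = -1178/(12*20 + 1406) = -1178/(240 + 1406) = -1178/1646 = -1178*1/1646 = -589/823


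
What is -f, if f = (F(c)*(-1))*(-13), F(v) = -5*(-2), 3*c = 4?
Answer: -130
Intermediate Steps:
c = 4/3 (c = (⅓)*4 = 4/3 ≈ 1.3333)
F(v) = 10
f = 130 (f = (10*(-1))*(-13) = -10*(-13) = 130)
-f = -1*130 = -130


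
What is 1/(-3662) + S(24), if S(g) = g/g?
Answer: 3661/3662 ≈ 0.99973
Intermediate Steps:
S(g) = 1
1/(-3662) + S(24) = 1/(-3662) + 1 = -1/3662 + 1 = 3661/3662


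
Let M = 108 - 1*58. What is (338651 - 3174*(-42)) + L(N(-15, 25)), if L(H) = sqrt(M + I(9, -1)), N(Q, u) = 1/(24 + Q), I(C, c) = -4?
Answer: 471959 + sqrt(46) ≈ 4.7197e+5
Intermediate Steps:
M = 50 (M = 108 - 58 = 50)
L(H) = sqrt(46) (L(H) = sqrt(50 - 4) = sqrt(46))
(338651 - 3174*(-42)) + L(N(-15, 25)) = (338651 - 3174*(-42)) + sqrt(46) = (338651 + 133308) + sqrt(46) = 471959 + sqrt(46)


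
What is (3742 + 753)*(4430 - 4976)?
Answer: -2454270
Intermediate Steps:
(3742 + 753)*(4430 - 4976) = 4495*(-546) = -2454270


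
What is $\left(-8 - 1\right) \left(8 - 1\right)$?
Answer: $-63$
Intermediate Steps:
$\left(-8 - 1\right) \left(8 - 1\right) = \left(-9\right) 7 = -63$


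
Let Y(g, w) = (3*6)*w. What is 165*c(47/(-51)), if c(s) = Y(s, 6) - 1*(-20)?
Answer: 21120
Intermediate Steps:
Y(g, w) = 18*w
c(s) = 128 (c(s) = 18*6 - 1*(-20) = 108 + 20 = 128)
165*c(47/(-51)) = 165*128 = 21120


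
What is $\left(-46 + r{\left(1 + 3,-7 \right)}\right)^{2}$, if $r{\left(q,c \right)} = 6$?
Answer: $1600$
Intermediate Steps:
$\left(-46 + r{\left(1 + 3,-7 \right)}\right)^{2} = \left(-46 + 6\right)^{2} = \left(-40\right)^{2} = 1600$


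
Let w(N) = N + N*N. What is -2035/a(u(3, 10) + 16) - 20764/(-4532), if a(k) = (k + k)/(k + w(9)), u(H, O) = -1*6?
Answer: -11523084/1133 ≈ -10170.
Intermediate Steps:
u(H, O) = -6
w(N) = N + N²
a(k) = 2*k/(90 + k) (a(k) = (k + k)/(k + 9*(1 + 9)) = (2*k)/(k + 9*10) = (2*k)/(k + 90) = (2*k)/(90 + k) = 2*k/(90 + k))
-2035/a(u(3, 10) + 16) - 20764/(-4532) = -2035*(90 + (-6 + 16))/(2*(-6 + 16)) - 20764/(-4532) = -2035/(2*10/(90 + 10)) - 20764*(-1/4532) = -2035/(2*10/100) + 5191/1133 = -2035/(2*10*(1/100)) + 5191/1133 = -2035/⅕ + 5191/1133 = -2035*5 + 5191/1133 = -10175 + 5191/1133 = -11523084/1133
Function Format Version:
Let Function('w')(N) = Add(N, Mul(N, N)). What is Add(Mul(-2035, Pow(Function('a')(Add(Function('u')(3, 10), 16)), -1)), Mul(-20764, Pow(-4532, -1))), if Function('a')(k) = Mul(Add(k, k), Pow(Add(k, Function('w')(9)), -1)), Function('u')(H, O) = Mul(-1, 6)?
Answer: Rational(-11523084, 1133) ≈ -10170.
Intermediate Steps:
Function('u')(H, O) = -6
Function('w')(N) = Add(N, Pow(N, 2))
Function('a')(k) = Mul(2, k, Pow(Add(90, k), -1)) (Function('a')(k) = Mul(Add(k, k), Pow(Add(k, Mul(9, Add(1, 9))), -1)) = Mul(Mul(2, k), Pow(Add(k, Mul(9, 10)), -1)) = Mul(Mul(2, k), Pow(Add(k, 90), -1)) = Mul(Mul(2, k), Pow(Add(90, k), -1)) = Mul(2, k, Pow(Add(90, k), -1)))
Add(Mul(-2035, Pow(Function('a')(Add(Function('u')(3, 10), 16)), -1)), Mul(-20764, Pow(-4532, -1))) = Add(Mul(-2035, Pow(Mul(2, Add(-6, 16), Pow(Add(90, Add(-6, 16)), -1)), -1)), Mul(-20764, Pow(-4532, -1))) = Add(Mul(-2035, Pow(Mul(2, 10, Pow(Add(90, 10), -1)), -1)), Mul(-20764, Rational(-1, 4532))) = Add(Mul(-2035, Pow(Mul(2, 10, Pow(100, -1)), -1)), Rational(5191, 1133)) = Add(Mul(-2035, Pow(Mul(2, 10, Rational(1, 100)), -1)), Rational(5191, 1133)) = Add(Mul(-2035, Pow(Rational(1, 5), -1)), Rational(5191, 1133)) = Add(Mul(-2035, 5), Rational(5191, 1133)) = Add(-10175, Rational(5191, 1133)) = Rational(-11523084, 1133)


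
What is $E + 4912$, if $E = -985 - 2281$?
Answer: $1646$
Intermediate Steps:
$E = -3266$ ($E = -985 - 2281 = -3266$)
$E + 4912 = -3266 + 4912 = 1646$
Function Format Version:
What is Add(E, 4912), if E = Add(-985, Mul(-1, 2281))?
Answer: 1646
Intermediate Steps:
E = -3266 (E = Add(-985, -2281) = -3266)
Add(E, 4912) = Add(-3266, 4912) = 1646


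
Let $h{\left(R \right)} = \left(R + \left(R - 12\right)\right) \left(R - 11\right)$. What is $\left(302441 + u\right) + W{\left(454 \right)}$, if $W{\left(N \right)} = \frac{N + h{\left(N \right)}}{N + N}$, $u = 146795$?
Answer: $\frac{204151835}{454} \approx 4.4967 \cdot 10^{5}$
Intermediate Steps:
$h{\left(R \right)} = \left(-12 + 2 R\right) \left(-11 + R\right)$ ($h{\left(R \right)} = \left(R + \left(-12 + R\right)\right) \left(-11 + R\right) = \left(-12 + 2 R\right) \left(-11 + R\right)$)
$W{\left(N \right)} = \frac{132 - 33 N + 2 N^{2}}{2 N}$ ($W{\left(N \right)} = \frac{N + \left(132 - 34 N + 2 N^{2}\right)}{N + N} = \frac{132 - 33 N + 2 N^{2}}{2 N}$)
$\left(302441 + u\right) + W{\left(454 \right)} = \left(302441 + 146795\right) + \left(- \frac{33}{2} + 454 + \frac{66}{454}\right) = 449236 + \left(- \frac{33}{2} + 454 + 66 \cdot \frac{1}{454}\right) = 449236 + \left(- \frac{33}{2} + 454 + \frac{33}{227}\right) = 449236 + \frac{198691}{454} = \frac{204151835}{454}$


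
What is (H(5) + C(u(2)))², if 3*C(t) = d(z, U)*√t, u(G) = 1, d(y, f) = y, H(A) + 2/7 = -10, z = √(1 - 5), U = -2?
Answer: 46460/441 - 96*I/7 ≈ 105.35 - 13.714*I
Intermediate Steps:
z = 2*I (z = √(-4) = 2*I ≈ 2.0*I)
H(A) = -72/7 (H(A) = -2/7 - 10 = -72/7)
C(t) = 2*I*√t/3 (C(t) = ((2*I)*√t)/3 = (2*I*√t)/3 = 2*I*√t/3)
(H(5) + C(u(2)))² = (-72/7 + 2*I*√1/3)² = (-72/7 + (⅔)*I*1)² = (-72/7 + 2*I/3)²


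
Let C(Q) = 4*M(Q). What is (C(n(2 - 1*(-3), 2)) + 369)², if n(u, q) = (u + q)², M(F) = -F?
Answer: 29929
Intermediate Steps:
n(u, q) = (q + u)²
C(Q) = -4*Q (C(Q) = 4*(-Q) = -4*Q)
(C(n(2 - 1*(-3), 2)) + 369)² = (-4*(2 + (2 - 1*(-3)))² + 369)² = (-4*(2 + (2 + 3))² + 369)² = (-4*(2 + 5)² + 369)² = (-4*7² + 369)² = (-4*49 + 369)² = (-196 + 369)² = 173² = 29929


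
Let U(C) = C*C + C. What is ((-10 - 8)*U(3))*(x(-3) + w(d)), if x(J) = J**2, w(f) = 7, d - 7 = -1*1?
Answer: -3456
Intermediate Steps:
d = 6 (d = 7 - 1*1 = 7 - 1 = 6)
U(C) = C + C**2 (U(C) = C**2 + C = C + C**2)
((-10 - 8)*U(3))*(x(-3) + w(d)) = ((-10 - 8)*(3*(1 + 3)))*((-3)**2 + 7) = (-54*4)*(9 + 7) = -18*12*16 = -216*16 = -3456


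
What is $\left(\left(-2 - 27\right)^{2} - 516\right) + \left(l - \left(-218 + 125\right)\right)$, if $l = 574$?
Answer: $992$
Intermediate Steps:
$\left(\left(-2 - 27\right)^{2} - 516\right) + \left(l - \left(-218 + 125\right)\right) = \left(\left(-2 - 27\right)^{2} - 516\right) + \left(574 - \left(-218 + 125\right)\right) = \left(\left(-29\right)^{2} - 516\right) + \left(574 - -93\right) = \left(841 - 516\right) + \left(574 + 93\right) = 325 + 667 = 992$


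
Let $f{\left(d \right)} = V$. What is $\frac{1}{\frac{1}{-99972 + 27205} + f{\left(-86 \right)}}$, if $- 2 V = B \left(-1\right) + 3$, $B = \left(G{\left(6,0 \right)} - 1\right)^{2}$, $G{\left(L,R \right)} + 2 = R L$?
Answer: $\frac{72767}{218300} \approx 0.33333$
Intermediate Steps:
$G{\left(L,R \right)} = -2 + L R$ ($G{\left(L,R \right)} = -2 + R L = -2 + L R$)
$B = 9$ ($B = \left(\left(-2 + 6 \cdot 0\right) - 1\right)^{2} = \left(\left(-2 + 0\right) - 1\right)^{2} = \left(-2 - 1\right)^{2} = \left(-3\right)^{2} = 9$)
$V = 3$ ($V = - \frac{9 \left(-1\right) + 3}{2} = - \frac{-9 + 3}{2} = \left(- \frac{1}{2}\right) \left(-6\right) = 3$)
$f{\left(d \right)} = 3$
$\frac{1}{\frac{1}{-99972 + 27205} + f{\left(-86 \right)}} = \frac{1}{\frac{1}{-99972 + 27205} + 3} = \frac{1}{\frac{1}{-72767} + 3} = \frac{1}{- \frac{1}{72767} + 3} = \frac{1}{\frac{218300}{72767}} = \frac{72767}{218300}$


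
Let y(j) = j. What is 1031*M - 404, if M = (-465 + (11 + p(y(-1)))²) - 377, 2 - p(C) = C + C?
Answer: -636531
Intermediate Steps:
p(C) = 2 - 2*C (p(C) = 2 - (C + C) = 2 - 2*C)
M = -617 (M = (-465 + (11 + (2 - 2*(-1)))²) - 377 = (-465 + (11 + (2 + 2))²) - 377 = (-465 + (11 + 4)²) - 377 = (-465 + 15²) - 377 = (-465 + 225) - 377 = -240 - 377 = -617)
1031*M - 404 = 1031*(-617) - 404 = -636127 - 404 = -636531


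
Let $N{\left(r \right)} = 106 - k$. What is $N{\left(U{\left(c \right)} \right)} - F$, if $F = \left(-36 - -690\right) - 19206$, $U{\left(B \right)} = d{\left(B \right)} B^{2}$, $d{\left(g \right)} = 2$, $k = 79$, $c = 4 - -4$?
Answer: $18579$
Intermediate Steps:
$c = 8$ ($c = 4 + 4 = 8$)
$U{\left(B \right)} = 2 B^{2}$
$N{\left(r \right)} = 27$ ($N{\left(r \right)} = 106 - 79 = 27$)
$F = -18552$ ($F = \left(-36 + 690\right) - 19206 = 654 - 19206 = -18552$)
$N{\left(U{\left(c \right)} \right)} - F = 27 - -18552 = 27 + 18552 = 18579$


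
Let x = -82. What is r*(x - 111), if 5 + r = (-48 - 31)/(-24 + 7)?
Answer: 1158/17 ≈ 68.118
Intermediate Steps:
r = -6/17 (r = -5 + (-48 - 31)/(-24 + 7) = -5 - 79/(-17) = -5 - 79*(-1/17) = -5 + 79/17 = -6/17 ≈ -0.35294)
r*(x - 111) = -6*(-82 - 111)/17 = -6/17*(-193) = 1158/17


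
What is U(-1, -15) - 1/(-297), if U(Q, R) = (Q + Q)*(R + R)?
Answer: 17821/297 ≈ 60.003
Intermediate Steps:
U(Q, R) = 4*Q*R (U(Q, R) = (2*Q)*(2*R) = 4*Q*R)
U(-1, -15) - 1/(-297) = 4*(-1)*(-15) - 1/(-297) = 60 - 1*(-1/297) = 60 + 1/297 = 17821/297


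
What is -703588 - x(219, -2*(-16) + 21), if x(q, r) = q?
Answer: -703807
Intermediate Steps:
-703588 - x(219, -2*(-16) + 21) = -703588 - 1*219 = -703588 - 219 = -703807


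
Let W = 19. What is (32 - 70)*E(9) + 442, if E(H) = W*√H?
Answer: -1724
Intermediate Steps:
E(H) = 19*√H
(32 - 70)*E(9) + 442 = (32 - 70)*(19*√9) + 442 = -722*3 + 442 = -38*57 + 442 = -2166 + 442 = -1724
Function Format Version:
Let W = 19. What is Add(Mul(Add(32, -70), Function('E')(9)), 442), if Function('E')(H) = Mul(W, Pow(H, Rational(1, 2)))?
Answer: -1724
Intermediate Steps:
Function('E')(H) = Mul(19, Pow(H, Rational(1, 2)))
Add(Mul(Add(32, -70), Function('E')(9)), 442) = Add(Mul(Add(32, -70), Mul(19, Pow(9, Rational(1, 2)))), 442) = Add(Mul(-38, Mul(19, 3)), 442) = Add(Mul(-38, 57), 442) = Add(-2166, 442) = -1724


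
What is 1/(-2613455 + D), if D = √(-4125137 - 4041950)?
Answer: -2613455/6830155204112 - I*√8167087/6830155204112 ≈ -3.8263e-7 - 4.1841e-10*I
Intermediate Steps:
D = I*√8167087 (D = √(-8167087) = I*√8167087 ≈ 2857.8*I)
1/(-2613455 + D) = 1/(-2613455 + I*√8167087)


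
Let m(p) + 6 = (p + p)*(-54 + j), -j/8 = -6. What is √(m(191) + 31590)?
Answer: 2*√7323 ≈ 171.15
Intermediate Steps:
j = 48 (j = -8*(-6) = 48)
m(p) = -6 - 12*p (m(p) = -6 + (p + p)*(-54 + 48) = -6 + (2*p)*(-6) = -6 - 12*p)
√(m(191) + 31590) = √((-6 - 12*191) + 31590) = √((-6 - 2292) + 31590) = √(-2298 + 31590) = √29292 = 2*√7323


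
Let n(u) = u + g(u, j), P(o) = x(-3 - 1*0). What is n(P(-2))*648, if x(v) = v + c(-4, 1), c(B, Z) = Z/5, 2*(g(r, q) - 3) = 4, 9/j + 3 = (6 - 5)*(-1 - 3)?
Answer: 7128/5 ≈ 1425.6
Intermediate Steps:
j = -9/7 (j = 9/(-3 + (6 - 5)*(-1 - 3)) = 9/(-3 + 1*(-4)) = 9/(-3 - 4) = 9/(-7) = 9*(-1/7) = -9/7 ≈ -1.2857)
g(r, q) = 5 (g(r, q) = 3 + (1/2)*4 = 3 + 2 = 5)
c(B, Z) = Z/5 (c(B, Z) = Z*(1/5) = Z/5)
x(v) = 1/5 + v (x(v) = v + (1/5)*1 = v + 1/5 = 1/5 + v)
P(o) = -14/5 (P(o) = 1/5 + (-3 - 1*0) = 1/5 + (-3 + 0) = 1/5 - 3 = -14/5)
n(u) = 5 + u (n(u) = u + 5 = 5 + u)
n(P(-2))*648 = (5 - 14/5)*648 = (11/5)*648 = 7128/5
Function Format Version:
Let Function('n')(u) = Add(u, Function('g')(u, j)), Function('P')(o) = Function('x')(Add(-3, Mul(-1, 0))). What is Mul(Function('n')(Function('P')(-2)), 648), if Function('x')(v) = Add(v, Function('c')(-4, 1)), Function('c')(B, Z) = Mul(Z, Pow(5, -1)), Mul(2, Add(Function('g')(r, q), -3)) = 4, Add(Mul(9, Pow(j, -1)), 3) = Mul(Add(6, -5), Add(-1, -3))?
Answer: Rational(7128, 5) ≈ 1425.6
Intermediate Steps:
j = Rational(-9, 7) (j = Mul(9, Pow(Add(-3, Mul(Add(6, -5), Add(-1, -3))), -1)) = Mul(9, Pow(Add(-3, Mul(1, -4)), -1)) = Mul(9, Pow(Add(-3, -4), -1)) = Mul(9, Pow(-7, -1)) = Mul(9, Rational(-1, 7)) = Rational(-9, 7) ≈ -1.2857)
Function('g')(r, q) = 5 (Function('g')(r, q) = Add(3, Mul(Rational(1, 2), 4)) = Add(3, 2) = 5)
Function('c')(B, Z) = Mul(Rational(1, 5), Z) (Function('c')(B, Z) = Mul(Z, Rational(1, 5)) = Mul(Rational(1, 5), Z))
Function('x')(v) = Add(Rational(1, 5), v) (Function('x')(v) = Add(v, Mul(Rational(1, 5), 1)) = Add(v, Rational(1, 5)) = Add(Rational(1, 5), v))
Function('P')(o) = Rational(-14, 5) (Function('P')(o) = Add(Rational(1, 5), Add(-3, Mul(-1, 0))) = Add(Rational(1, 5), Add(-3, 0)) = Add(Rational(1, 5), -3) = Rational(-14, 5))
Function('n')(u) = Add(5, u) (Function('n')(u) = Add(u, 5) = Add(5, u))
Mul(Function('n')(Function('P')(-2)), 648) = Mul(Add(5, Rational(-14, 5)), 648) = Mul(Rational(11, 5), 648) = Rational(7128, 5)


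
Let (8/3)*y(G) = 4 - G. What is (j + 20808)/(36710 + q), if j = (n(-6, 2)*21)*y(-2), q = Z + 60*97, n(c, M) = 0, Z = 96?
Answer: 10404/21313 ≈ 0.48815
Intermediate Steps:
y(G) = 3/2 - 3*G/8 (y(G) = 3*(4 - G)/8 = 3/2 - 3*G/8)
q = 5916 (q = 96 + 60*97 = 96 + 5820 = 5916)
j = 0 (j = (0*21)*(3/2 - 3/8*(-2)) = 0*(3/2 + 3/4) = 0*(9/4) = 0)
(j + 20808)/(36710 + q) = (0 + 20808)/(36710 + 5916) = 20808/42626 = 20808*(1/42626) = 10404/21313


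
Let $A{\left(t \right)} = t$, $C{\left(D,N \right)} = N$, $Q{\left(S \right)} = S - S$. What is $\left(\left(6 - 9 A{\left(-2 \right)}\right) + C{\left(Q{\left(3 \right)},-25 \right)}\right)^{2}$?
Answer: $1$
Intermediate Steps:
$Q{\left(S \right)} = 0$
$\left(\left(6 - 9 A{\left(-2 \right)}\right) + C{\left(Q{\left(3 \right)},-25 \right)}\right)^{2} = \left(\left(6 - -18\right) - 25\right)^{2} = \left(\left(6 + 18\right) - 25\right)^{2} = \left(24 - 25\right)^{2} = \left(-1\right)^{2} = 1$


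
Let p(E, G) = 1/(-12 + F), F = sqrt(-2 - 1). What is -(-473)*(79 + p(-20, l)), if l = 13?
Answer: 1829091/49 - 473*I*sqrt(3)/147 ≈ 37328.0 - 5.5732*I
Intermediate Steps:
F = I*sqrt(3) (F = sqrt(-3) = I*sqrt(3) ≈ 1.732*I)
p(E, G) = 1/(-12 + I*sqrt(3))
-(-473)*(79 + p(-20, l)) = -(-473)*(79 + (-4/49 - I*sqrt(3)/147)) = -(-473)*(3867/49 - I*sqrt(3)/147) = -(-1829091/49 + 473*I*sqrt(3)/147) = 1829091/49 - 473*I*sqrt(3)/147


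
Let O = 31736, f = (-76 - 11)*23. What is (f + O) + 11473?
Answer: 41208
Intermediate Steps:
f = -2001 (f = -87*23 = -2001)
(f + O) + 11473 = (-2001 + 31736) + 11473 = 29735 + 11473 = 41208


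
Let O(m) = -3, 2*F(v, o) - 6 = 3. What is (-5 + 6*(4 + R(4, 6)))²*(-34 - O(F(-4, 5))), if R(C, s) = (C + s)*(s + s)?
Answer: -16929751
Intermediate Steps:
F(v, o) = 9/2 (F(v, o) = 3 + (½)*3 = 3 + 3/2 = 9/2)
R(C, s) = 2*s*(C + s) (R(C, s) = (C + s)*(2*s) = 2*s*(C + s))
(-5 + 6*(4 + R(4, 6)))²*(-34 - O(F(-4, 5))) = (-5 + 6*(4 + 2*6*(4 + 6)))²*(-34 - 1*(-3)) = (-5 + 6*(4 + 2*6*10))²*(-34 + 3) = (-5 + 6*(4 + 120))²*(-31) = (-5 + 6*124)²*(-31) = (-5 + 744)²*(-31) = 739²*(-31) = 546121*(-31) = -16929751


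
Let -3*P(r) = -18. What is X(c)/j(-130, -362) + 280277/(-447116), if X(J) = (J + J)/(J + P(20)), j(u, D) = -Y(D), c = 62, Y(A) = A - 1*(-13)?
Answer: -1649022845/2652739228 ≈ -0.62163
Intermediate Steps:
Y(A) = 13 + A (Y(A) = A + 13 = 13 + A)
P(r) = 6 (P(r) = -⅓*(-18) = 6)
j(u, D) = -13 - D (j(u, D) = -(13 + D) = -13 - D)
X(J) = 2*J/(6 + J) (X(J) = (J + J)/(J + 6) = (2*J)/(6 + J) = 2*J/(6 + J))
X(c)/j(-130, -362) + 280277/(-447116) = (2*62/(6 + 62))/(-13 - 1*(-362)) + 280277/(-447116) = (2*62/68)/(-13 + 362) + 280277*(-1/447116) = (2*62*(1/68))/349 - 280277/447116 = (31/17)*(1/349) - 280277/447116 = 31/5933 - 280277/447116 = -1649022845/2652739228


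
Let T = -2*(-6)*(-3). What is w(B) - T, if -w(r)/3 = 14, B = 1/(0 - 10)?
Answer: -6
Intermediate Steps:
B = -1/10 (B = 1/(-10) = -1/10 ≈ -0.10000)
w(r) = -42 (w(r) = -3*14 = -42)
T = -36 (T = 12*(-3) = -36)
w(B) - T = -42 - 1*(-36) = -42 + 36 = -6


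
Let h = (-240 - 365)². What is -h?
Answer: -366025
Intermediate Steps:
h = 366025 (h = (-605)² = 366025)
-h = -1*366025 = -366025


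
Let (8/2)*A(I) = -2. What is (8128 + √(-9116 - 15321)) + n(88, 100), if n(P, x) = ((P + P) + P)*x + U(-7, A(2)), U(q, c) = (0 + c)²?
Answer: 138113/4 + I*√24437 ≈ 34528.0 + 156.32*I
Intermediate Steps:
A(I) = -½ (A(I) = (¼)*(-2) = -½)
U(q, c) = c²
n(P, x) = ¼ + 3*P*x (n(P, x) = ((P + P) + P)*x + (-½)² = (2*P + P)*x + ¼ = (3*P)*x + ¼ = 3*P*x + ¼ = ¼ + 3*P*x)
(8128 + √(-9116 - 15321)) + n(88, 100) = (8128 + √(-9116 - 15321)) + (¼ + 3*88*100) = (8128 + √(-24437)) + (¼ + 26400) = (8128 + I*√24437) + 105601/4 = 138113/4 + I*√24437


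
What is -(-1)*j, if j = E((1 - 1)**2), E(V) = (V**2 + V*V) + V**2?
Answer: 0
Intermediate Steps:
E(V) = 3*V**2 (E(V) = (V**2 + V**2) + V**2 = 2*V**2 + V**2 = 3*V**2)
j = 0 (j = 3*((1 - 1)**2)**2 = 3*(0**2)**2 = 3*0**2 = 3*0 = 0)
-(-1)*j = -(-1)*0 = -1*0 = 0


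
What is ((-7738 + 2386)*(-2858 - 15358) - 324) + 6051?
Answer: 97497759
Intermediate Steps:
((-7738 + 2386)*(-2858 - 15358) - 324) + 6051 = (-5352*(-18216) - 324) + 6051 = (97492032 - 324) + 6051 = 97491708 + 6051 = 97497759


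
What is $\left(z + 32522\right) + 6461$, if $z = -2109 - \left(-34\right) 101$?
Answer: $40308$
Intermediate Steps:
$z = 1325$ ($z = -2109 - -3434 = -2109 + 3434 = 1325$)
$\left(z + 32522\right) + 6461 = \left(1325 + 32522\right) + 6461 = 33847 + 6461 = 40308$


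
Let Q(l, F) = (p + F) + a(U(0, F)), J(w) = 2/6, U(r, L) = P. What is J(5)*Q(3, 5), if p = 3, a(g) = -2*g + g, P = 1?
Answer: 7/3 ≈ 2.3333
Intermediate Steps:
U(r, L) = 1
a(g) = -g
J(w) = 1/3 (J(w) = 2*(1/6) = 1/3)
Q(l, F) = 2 + F (Q(l, F) = (3 + F) - 1*1 = (3 + F) - 1 = 2 + F)
J(5)*Q(3, 5) = (2 + 5)/3 = (1/3)*7 = 7/3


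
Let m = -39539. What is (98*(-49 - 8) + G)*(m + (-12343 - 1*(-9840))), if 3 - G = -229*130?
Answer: -1016869854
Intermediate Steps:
G = 29773 (G = 3 - (-229)*130 = 3 - 1*(-29770) = 3 + 29770 = 29773)
(98*(-49 - 8) + G)*(m + (-12343 - 1*(-9840))) = (98*(-49 - 8) + 29773)*(-39539 + (-12343 - 1*(-9840))) = (98*(-57) + 29773)*(-39539 + (-12343 + 9840)) = (-5586 + 29773)*(-39539 - 2503) = 24187*(-42042) = -1016869854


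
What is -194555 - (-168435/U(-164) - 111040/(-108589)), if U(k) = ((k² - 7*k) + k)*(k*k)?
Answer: -3168407068719600117/16285319932544 ≈ -1.9456e+5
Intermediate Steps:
U(k) = k²*(k² - 6*k) (U(k) = (k² - 6*k)*k² = k²*(k² - 6*k))
-194555 - (-168435/U(-164) - 111040/(-108589)) = -194555 - (-168435*(-1/(4410944*(-6 - 164))) - 111040/(-108589)) = -194555 - (-168435/((-4410944*(-170))) - 111040*(-1/108589)) = -194555 - (-168435/749860480 + 111040/108589) = -194555 - (-168435*1/749860480 + 111040/108589) = -194555 - (-33687/149972096 + 111040/108589) = -194555 - 1*16649243502197/16285319932544 = -194555 - 16649243502197/16285319932544 = -3168407068719600117/16285319932544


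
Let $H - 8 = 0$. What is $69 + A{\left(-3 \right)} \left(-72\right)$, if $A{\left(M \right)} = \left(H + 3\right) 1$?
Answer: $-723$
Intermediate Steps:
$H = 8$ ($H = 8 + 0 = 8$)
$A{\left(M \right)} = 11$ ($A{\left(M \right)} = \left(8 + 3\right) 1 = 11 \cdot 1 = 11$)
$69 + A{\left(-3 \right)} \left(-72\right) = 69 + 11 \left(-72\right) = 69 - 792 = -723$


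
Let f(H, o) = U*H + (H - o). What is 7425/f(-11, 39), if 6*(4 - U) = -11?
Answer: -8910/137 ≈ -65.036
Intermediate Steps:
U = 35/6 (U = 4 - ⅙*(-11) = 4 + 11/6 = 35/6 ≈ 5.8333)
f(H, o) = -o + 41*H/6 (f(H, o) = 35*H/6 + (H - o) = -o + 41*H/6)
7425/f(-11, 39) = 7425/(-1*39 + (41/6)*(-11)) = 7425/(-39 - 451/6) = 7425/(-685/6) = 7425*(-6/685) = -8910/137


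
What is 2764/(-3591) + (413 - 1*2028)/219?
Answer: -2134927/262143 ≈ -8.1441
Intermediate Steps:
2764/(-3591) + (413 - 1*2028)/219 = 2764*(-1/3591) + (413 - 2028)*(1/219) = -2764/3591 - 1615*1/219 = -2764/3591 - 1615/219 = -2134927/262143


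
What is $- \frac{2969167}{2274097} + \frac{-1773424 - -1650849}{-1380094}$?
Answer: $- \frac{3818982121923}{3138467625118} \approx -1.2168$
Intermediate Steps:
$- \frac{2969167}{2274097} + \frac{-1773424 - -1650849}{-1380094} = \left(-2969167\right) \frac{1}{2274097} + \left(-1773424 + 1650849\right) \left(- \frac{1}{1380094}\right) = - \frac{2969167}{2274097} - - \frac{122575}{1380094} = - \frac{2969167}{2274097} + \frac{122575}{1380094} = - \frac{3818982121923}{3138467625118}$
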